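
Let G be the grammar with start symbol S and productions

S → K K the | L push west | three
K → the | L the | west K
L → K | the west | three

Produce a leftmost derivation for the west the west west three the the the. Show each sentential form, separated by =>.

S => K K the   [S → K K the]
K K the => L the K the   [K → L the]
L the K the => the west the K the   [L → the west]
the west the K the => the west the L the the   [K → L the]
the west the L the the => the west the K the the   [L → K]
the west the K the the => the west the west K the the   [K → west K]
the west the west K the the => the west the west west K the the   [K → west K]
the west the west west K the the => the west the west west L the the the   [K → L the]
the west the west west L the the the => the west the west west three the the the   [L → three]

S => K K the => L the K the => the west the K the => the west the L the the => the west the K the the => the west the west K the the => the west the west west K the the => the west the west west L the the the => the west the west west three the the the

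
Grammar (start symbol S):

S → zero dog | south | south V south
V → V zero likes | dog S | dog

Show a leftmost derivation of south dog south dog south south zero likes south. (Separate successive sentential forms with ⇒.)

S ⇒ south V south   [S → south V south]
south V south ⇒ south V zero likes south   [V → V zero likes]
south V zero likes south ⇒ south dog S zero likes south   [V → dog S]
south dog S zero likes south ⇒ south dog south V south zero likes south   [S → south V south]
south dog south V south zero likes south ⇒ south dog south dog S south zero likes south   [V → dog S]
south dog south dog S south zero likes south ⇒ south dog south dog south south zero likes south   [S → south]

S ⇒ south V south ⇒ south V zero likes south ⇒ south dog S zero likes south ⇒ south dog south V south zero likes south ⇒ south dog south dog S south zero likes south ⇒ south dog south dog south south zero likes south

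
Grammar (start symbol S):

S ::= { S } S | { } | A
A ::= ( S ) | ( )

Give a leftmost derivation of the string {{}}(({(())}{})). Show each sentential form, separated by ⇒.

S ⇒ {S}S ⇒ {{}}S ⇒ {{}}A ⇒ {{}}(S) ⇒ {{}}(A) ⇒ {{}}((S)) ⇒ {{}}(({S}S)) ⇒ {{}}(({A}S)) ⇒ {{}}(({(S)}S)) ⇒ {{}}(({(A)}S)) ⇒ {{}}(({(())}S)) ⇒ {{}}(({(())}{}))

S ⇒ {S}S   [S ::= { S } S]
{S}S ⇒ {{}}S   [S ::= { }]
{{}}S ⇒ {{}}A   [S ::= A]
{{}}A ⇒ {{}}(S)   [A ::= ( S )]
{{}}(S) ⇒ {{}}(A)   [S ::= A]
{{}}(A) ⇒ {{}}((S))   [A ::= ( S )]
{{}}((S)) ⇒ {{}}(({S}S))   [S ::= { S } S]
{{}}(({S}S)) ⇒ {{}}(({A}S))   [S ::= A]
{{}}(({A}S)) ⇒ {{}}(({(S)}S))   [A ::= ( S )]
{{}}(({(S)}S)) ⇒ {{}}(({(A)}S))   [S ::= A]
{{}}(({(A)}S)) ⇒ {{}}(({(())}S))   [A ::= ( )]
{{}}(({(())}S)) ⇒ {{}}(({(())}{}))   [S ::= { }]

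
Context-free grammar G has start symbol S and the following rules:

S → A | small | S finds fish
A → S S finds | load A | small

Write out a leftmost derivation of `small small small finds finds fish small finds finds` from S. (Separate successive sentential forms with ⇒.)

S ⇒ A ⇒ S S finds ⇒ A S finds ⇒ small S finds ⇒ small A finds ⇒ small S S finds finds ⇒ small S finds fish S finds finds ⇒ small A finds fish S finds finds ⇒ small S S finds finds fish S finds finds ⇒ small small S finds finds fish S finds finds ⇒ small small small finds finds fish S finds finds ⇒ small small small finds finds fish small finds finds

S ⇒ A   [S → A]
A ⇒ S S finds   [A → S S finds]
S S finds ⇒ A S finds   [S → A]
A S finds ⇒ small S finds   [A → small]
small S finds ⇒ small A finds   [S → A]
small A finds ⇒ small S S finds finds   [A → S S finds]
small S S finds finds ⇒ small S finds fish S finds finds   [S → S finds fish]
small S finds fish S finds finds ⇒ small A finds fish S finds finds   [S → A]
small A finds fish S finds finds ⇒ small S S finds finds fish S finds finds   [A → S S finds]
small S S finds finds fish S finds finds ⇒ small small S finds finds fish S finds finds   [S → small]
small small S finds finds fish S finds finds ⇒ small small small finds finds fish S finds finds   [S → small]
small small small finds finds fish S finds finds ⇒ small small small finds finds fish small finds finds   [S → small]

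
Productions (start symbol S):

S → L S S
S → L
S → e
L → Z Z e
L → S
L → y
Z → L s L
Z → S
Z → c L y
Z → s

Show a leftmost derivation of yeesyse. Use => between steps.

S => LSS => ySS => yeS => yeL => yeZZe => yeLsLZe => yeSsLZe => yeesLZe => yeesyZe => yeesyse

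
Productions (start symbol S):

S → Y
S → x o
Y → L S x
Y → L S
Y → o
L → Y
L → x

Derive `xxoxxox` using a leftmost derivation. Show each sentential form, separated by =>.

S => Y => LSx => YSx => LSxSx => xSxSx => xxoxSx => xxoxxox

S => Y   [S → Y]
Y => LSx   [Y → L S x]
LSx => YSx   [L → Y]
YSx => LSxSx   [Y → L S x]
LSxSx => xSxSx   [L → x]
xSxSx => xxoxSx   [S → x o]
xxoxSx => xxoxxox   [S → x o]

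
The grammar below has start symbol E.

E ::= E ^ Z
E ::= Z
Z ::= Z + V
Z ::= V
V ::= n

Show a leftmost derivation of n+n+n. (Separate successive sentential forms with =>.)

E => Z => Z+V => Z+V+V => V+V+V => n+V+V => n+n+V => n+n+n

E => Z   [E ::= Z]
Z => Z+V   [Z ::= Z + V]
Z+V => Z+V+V   [Z ::= Z + V]
Z+V+V => V+V+V   [Z ::= V]
V+V+V => n+V+V   [V ::= n]
n+V+V => n+n+V   [V ::= n]
n+n+V => n+n+n   [V ::= n]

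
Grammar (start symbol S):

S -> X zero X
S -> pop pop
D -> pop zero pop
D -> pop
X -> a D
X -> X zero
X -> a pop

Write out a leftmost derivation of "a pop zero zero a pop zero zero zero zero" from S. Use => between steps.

S => X zero X   [S -> X zero X]
X zero X => X zero zero X   [X -> X zero]
X zero zero X => a pop zero zero X   [X -> a pop]
a pop zero zero X => a pop zero zero X zero   [X -> X zero]
a pop zero zero X zero => a pop zero zero X zero zero   [X -> X zero]
a pop zero zero X zero zero => a pop zero zero X zero zero zero   [X -> X zero]
a pop zero zero X zero zero zero => a pop zero zero X zero zero zero zero   [X -> X zero]
a pop zero zero X zero zero zero zero => a pop zero zero a D zero zero zero zero   [X -> a D]
a pop zero zero a D zero zero zero zero => a pop zero zero a pop zero zero zero zero   [D -> pop]

S => X zero X => X zero zero X => a pop zero zero X => a pop zero zero X zero => a pop zero zero X zero zero => a pop zero zero X zero zero zero => a pop zero zero X zero zero zero zero => a pop zero zero a D zero zero zero zero => a pop zero zero a pop zero zero zero zero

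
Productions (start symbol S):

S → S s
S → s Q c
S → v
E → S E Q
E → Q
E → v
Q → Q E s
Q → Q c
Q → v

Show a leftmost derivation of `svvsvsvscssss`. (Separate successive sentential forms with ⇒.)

S⇒Ss⇒Sss⇒Ssss⇒Sssss⇒sQcssss⇒sQEscssss⇒sQEsEscssss⇒sQEsEsEscssss⇒svEsEsEscssss⇒svvsEsEscssss⇒svvsvsEscssss⇒svvsvsvscssss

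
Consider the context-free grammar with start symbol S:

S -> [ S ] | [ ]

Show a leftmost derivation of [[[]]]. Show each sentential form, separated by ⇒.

S ⇒ [S] ⇒ [[S]] ⇒ [[[]]]

S ⇒ [S]   [S -> [ S ]]
[S] ⇒ [[S]]   [S -> [ S ]]
[[S]] ⇒ [[[]]]   [S -> [ ]]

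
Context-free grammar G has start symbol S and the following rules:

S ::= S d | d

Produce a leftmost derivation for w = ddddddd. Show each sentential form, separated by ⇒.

S ⇒ Sd ⇒ Sdd ⇒ Sddd ⇒ Sdddd ⇒ Sddddd ⇒ Sdddddd ⇒ ddddddd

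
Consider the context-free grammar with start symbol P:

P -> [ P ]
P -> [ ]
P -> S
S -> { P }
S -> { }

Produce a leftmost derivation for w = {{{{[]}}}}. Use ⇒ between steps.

P ⇒ S   [P -> S]
S ⇒ {P}   [S -> { P }]
{P} ⇒ {S}   [P -> S]
{S} ⇒ {{P}}   [S -> { P }]
{{P}} ⇒ {{S}}   [P -> S]
{{S}} ⇒ {{{P}}}   [S -> { P }]
{{{P}}} ⇒ {{{S}}}   [P -> S]
{{{S}}} ⇒ {{{{P}}}}   [S -> { P }]
{{{{P}}}} ⇒ {{{{[]}}}}   [P -> [ ]]

P⇒S⇒{P}⇒{S}⇒{{P}}⇒{{S}}⇒{{{P}}}⇒{{{S}}}⇒{{{{P}}}}⇒{{{{[]}}}}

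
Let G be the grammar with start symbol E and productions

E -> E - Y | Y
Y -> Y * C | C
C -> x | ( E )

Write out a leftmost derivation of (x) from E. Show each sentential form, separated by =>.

E => Y   [E -> Y]
Y => C   [Y -> C]
C => (E)   [C -> ( E )]
(E) => (Y)   [E -> Y]
(Y) => (C)   [Y -> C]
(C) => (x)   [C -> x]

E => Y => C => (E) => (Y) => (C) => (x)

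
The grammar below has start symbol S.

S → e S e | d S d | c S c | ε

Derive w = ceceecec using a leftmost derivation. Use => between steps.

S => cSc => ceSec => cecScec => ceceSecec => ceceecec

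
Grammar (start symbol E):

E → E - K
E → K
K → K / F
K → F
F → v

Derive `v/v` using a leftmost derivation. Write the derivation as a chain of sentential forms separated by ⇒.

E ⇒ K ⇒ K/F ⇒ F/F ⇒ v/F ⇒ v/v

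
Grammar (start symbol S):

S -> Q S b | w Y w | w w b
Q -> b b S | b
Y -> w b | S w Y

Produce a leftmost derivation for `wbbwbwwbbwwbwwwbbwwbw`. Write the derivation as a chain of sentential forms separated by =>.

S=>wYw=>wSwYw=>wQSbwYw=>wbbSSbwYw=>wbbwYwSbwYw=>wbbwSwYwSbwYw=>wbbwQSbwYwSbwYw=>wbbwbSbwYwSbwYw=>wbbwbwwbbwYwSbwYw=>wbbwbwwbbwwbwSbwYw=>wbbwbwwbbwwbwwwbbwYw=>wbbwbwwbbwwbwwwbbwwbw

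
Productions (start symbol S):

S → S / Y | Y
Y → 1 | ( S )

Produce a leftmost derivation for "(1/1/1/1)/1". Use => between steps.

S => S/Y => Y/Y => (S)/Y => (S/Y)/Y => (S/Y/Y)/Y => (S/Y/Y/Y)/Y => (Y/Y/Y/Y)/Y => (1/Y/Y/Y)/Y => (1/1/Y/Y)/Y => (1/1/1/Y)/Y => (1/1/1/1)/Y => (1/1/1/1)/1

S => S/Y   [S → S / Y]
S/Y => Y/Y   [S → Y]
Y/Y => (S)/Y   [Y → ( S )]
(S)/Y => (S/Y)/Y   [S → S / Y]
(S/Y)/Y => (S/Y/Y)/Y   [S → S / Y]
(S/Y/Y)/Y => (S/Y/Y/Y)/Y   [S → S / Y]
(S/Y/Y/Y)/Y => (Y/Y/Y/Y)/Y   [S → Y]
(Y/Y/Y/Y)/Y => (1/Y/Y/Y)/Y   [Y → 1]
(1/Y/Y/Y)/Y => (1/1/Y/Y)/Y   [Y → 1]
(1/1/Y/Y)/Y => (1/1/1/Y)/Y   [Y → 1]
(1/1/1/Y)/Y => (1/1/1/1)/Y   [Y → 1]
(1/1/1/1)/Y => (1/1/1/1)/1   [Y → 1]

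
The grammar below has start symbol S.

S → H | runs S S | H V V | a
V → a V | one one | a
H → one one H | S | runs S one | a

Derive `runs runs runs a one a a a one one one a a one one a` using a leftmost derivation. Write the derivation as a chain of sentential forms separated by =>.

S => runs S S => runs H V V S => runs runs S one V V S => runs runs H V V one V V S => runs runs runs S one V V one V V S => runs runs runs a one V V one V V S => runs runs runs a one a V one V V S => runs runs runs a one a a V one V V S => runs runs runs a one a a a V one V V S => runs runs runs a one a a a one one one V V S => runs runs runs a one a a a one one one a V V S => runs runs runs a one a a a one one one a a V S => runs runs runs a one a a a one one one a a one one S => runs runs runs a one a a a one one one a a one one a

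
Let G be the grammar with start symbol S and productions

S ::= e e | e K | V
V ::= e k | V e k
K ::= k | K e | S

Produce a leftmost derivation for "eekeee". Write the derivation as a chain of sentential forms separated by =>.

S => eK   [S ::= e K]
eK => eKe   [K ::= K e]
eKe => eKee   [K ::= K e]
eKee => eKeee   [K ::= K e]
eKeee => eSeee   [K ::= S]
eSeee => eVeee   [S ::= V]
eVeee => eekeee   [V ::= e k]

S => eK => eKe => eKee => eKeee => eSeee => eVeee => eekeee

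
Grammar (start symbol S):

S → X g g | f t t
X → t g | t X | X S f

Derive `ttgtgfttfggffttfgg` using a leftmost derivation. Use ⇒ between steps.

S⇒Xgg⇒XSfgg⇒tXSfgg⇒tXSfSfgg⇒ttgSfSfgg⇒ttgXggfSfgg⇒ttgXSfggfSfgg⇒ttgtgSfggfSfgg⇒ttgtgfttfggfSfgg⇒ttgtgfttfggffttfgg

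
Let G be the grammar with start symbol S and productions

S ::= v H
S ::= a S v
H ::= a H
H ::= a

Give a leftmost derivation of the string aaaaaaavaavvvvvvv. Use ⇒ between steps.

S⇒aSv⇒aaSvv⇒aaaSvvv⇒aaaaSvvvv⇒aaaaaSvvvvv⇒aaaaaaSvvvvvv⇒aaaaaaaSvvvvvvv⇒aaaaaaavHvvvvvvv⇒aaaaaaavaHvvvvvvv⇒aaaaaaavaavvvvvvv

S ⇒ aSv   [S ::= a S v]
aSv ⇒ aaSvv   [S ::= a S v]
aaSvv ⇒ aaaSvvv   [S ::= a S v]
aaaSvvv ⇒ aaaaSvvvv   [S ::= a S v]
aaaaSvvvv ⇒ aaaaaSvvvvv   [S ::= a S v]
aaaaaSvvvvv ⇒ aaaaaaSvvvvvv   [S ::= a S v]
aaaaaaSvvvvvv ⇒ aaaaaaaSvvvvvvv   [S ::= a S v]
aaaaaaaSvvvvvvv ⇒ aaaaaaavHvvvvvvv   [S ::= v H]
aaaaaaavHvvvvvvv ⇒ aaaaaaavaHvvvvvvv   [H ::= a H]
aaaaaaavaHvvvvvvv ⇒ aaaaaaavaavvvvvvv   [H ::= a]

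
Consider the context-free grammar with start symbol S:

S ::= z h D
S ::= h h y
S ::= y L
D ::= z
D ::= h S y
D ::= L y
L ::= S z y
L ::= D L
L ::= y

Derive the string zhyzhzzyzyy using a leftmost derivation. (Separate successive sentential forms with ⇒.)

S ⇒ zhD ⇒ zhLy ⇒ zhSzyy ⇒ zhyLzyy ⇒ zhySzyzyy ⇒ zhyzhDzyzyy ⇒ zhyzhzzyzyy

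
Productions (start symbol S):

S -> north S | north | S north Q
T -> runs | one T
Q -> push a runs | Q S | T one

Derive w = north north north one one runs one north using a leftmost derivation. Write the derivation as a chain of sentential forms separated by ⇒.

S ⇒ north S   [S -> north S]
north S ⇒ north S north Q   [S -> S north Q]
north S north Q ⇒ north north north Q   [S -> north]
north north north Q ⇒ north north north Q S   [Q -> Q S]
north north north Q S ⇒ north north north T one S   [Q -> T one]
north north north T one S ⇒ north north north one T one S   [T -> one T]
north north north one T one S ⇒ north north north one one T one S   [T -> one T]
north north north one one T one S ⇒ north north north one one runs one S   [T -> runs]
north north north one one runs one S ⇒ north north north one one runs one north   [S -> north]

S ⇒ north S ⇒ north S north Q ⇒ north north north Q ⇒ north north north Q S ⇒ north north north T one S ⇒ north north north one T one S ⇒ north north north one one T one S ⇒ north north north one one runs one S ⇒ north north north one one runs one north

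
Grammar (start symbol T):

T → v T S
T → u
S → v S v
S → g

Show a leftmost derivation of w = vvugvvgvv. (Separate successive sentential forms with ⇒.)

T ⇒ vTS ⇒ vvTSS ⇒ vvuSS ⇒ vvugS ⇒ vvugvSv ⇒ vvugvvSvv ⇒ vvugvvgvv

T ⇒ vTS   [T → v T S]
vTS ⇒ vvTSS   [T → v T S]
vvTSS ⇒ vvuSS   [T → u]
vvuSS ⇒ vvugS   [S → g]
vvugS ⇒ vvugvSv   [S → v S v]
vvugvSv ⇒ vvugvvSvv   [S → v S v]
vvugvvSvv ⇒ vvugvvgvv   [S → g]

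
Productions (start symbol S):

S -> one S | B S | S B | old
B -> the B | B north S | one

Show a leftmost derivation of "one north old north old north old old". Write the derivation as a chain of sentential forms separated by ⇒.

S ⇒ B S ⇒ B north S S ⇒ B north S north S S ⇒ B north S north S north S S ⇒ one north S north S north S S ⇒ one north old north S north S S ⇒ one north old north old north S S ⇒ one north old north old north old S ⇒ one north old north old north old old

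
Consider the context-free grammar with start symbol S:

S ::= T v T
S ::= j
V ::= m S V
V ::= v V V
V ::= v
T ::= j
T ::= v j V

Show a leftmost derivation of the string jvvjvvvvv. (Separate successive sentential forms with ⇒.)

S ⇒ TvT   [S ::= T v T]
TvT ⇒ jvT   [T ::= j]
jvT ⇒ jvvjV   [T ::= v j V]
jvvjV ⇒ jvvjvVV   [V ::= v V V]
jvvjvVV ⇒ jvvjvvVVV   [V ::= v V V]
jvvjvvVVV ⇒ jvvjvvvVV   [V ::= v]
jvvjvvvVV ⇒ jvvjvvvvV   [V ::= v]
jvvjvvvvV ⇒ jvvjvvvvv   [V ::= v]

S ⇒ TvT ⇒ jvT ⇒ jvvjV ⇒ jvvjvVV ⇒ jvvjvvVVV ⇒ jvvjvvvVV ⇒ jvvjvvvvV ⇒ jvvjvvvvv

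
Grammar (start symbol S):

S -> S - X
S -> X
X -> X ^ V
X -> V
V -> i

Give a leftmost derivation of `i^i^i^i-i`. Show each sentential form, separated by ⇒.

S⇒S-X⇒X-X⇒X^V-X⇒X^V^V-X⇒X^V^V^V-X⇒V^V^V^V-X⇒i^V^V^V-X⇒i^i^V^V-X⇒i^i^i^V-X⇒i^i^i^i-X⇒i^i^i^i-V⇒i^i^i^i-i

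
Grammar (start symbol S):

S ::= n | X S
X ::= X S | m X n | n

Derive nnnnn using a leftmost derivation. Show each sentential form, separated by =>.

S => XS => XSS => nSS => nXSS => nXSSS => nnSSS => nnnSS => nnnnS => nnnnn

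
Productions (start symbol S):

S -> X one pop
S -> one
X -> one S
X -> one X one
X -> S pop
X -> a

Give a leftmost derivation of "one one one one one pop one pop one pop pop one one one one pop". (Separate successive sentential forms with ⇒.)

S ⇒ X one pop   [S -> X one pop]
X one pop ⇒ one X one one pop   [X -> one X one]
one X one one pop ⇒ one one X one one one pop   [X -> one X one]
one one X one one one pop ⇒ one one one X one one one one pop   [X -> one X one]
one one one X one one one one pop ⇒ one one one S pop one one one one pop   [X -> S pop]
one one one S pop one one one one pop ⇒ one one one X one pop pop one one one one pop   [S -> X one pop]
one one one X one pop pop one one one one pop ⇒ one one one one S one pop pop one one one one pop   [X -> one S]
one one one one S one pop pop one one one one pop ⇒ one one one one X one pop one pop pop one one one one pop   [S -> X one pop]
one one one one X one pop one pop pop one one one one pop ⇒ one one one one S pop one pop one pop pop one one one one pop   [X -> S pop]
one one one one S pop one pop one pop pop one one one one pop ⇒ one one one one one pop one pop one pop pop one one one one pop   [S -> one]

S ⇒ X one pop ⇒ one X one one pop ⇒ one one X one one one pop ⇒ one one one X one one one one pop ⇒ one one one S pop one one one one pop ⇒ one one one X one pop pop one one one one pop ⇒ one one one one S one pop pop one one one one pop ⇒ one one one one X one pop one pop pop one one one one pop ⇒ one one one one S pop one pop one pop pop one one one one pop ⇒ one one one one one pop one pop one pop pop one one one one pop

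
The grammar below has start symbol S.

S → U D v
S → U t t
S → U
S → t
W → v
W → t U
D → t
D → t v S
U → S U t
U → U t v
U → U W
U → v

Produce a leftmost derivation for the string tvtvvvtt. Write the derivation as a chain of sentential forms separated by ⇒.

S ⇒ Utt   [S → U t t]
Utt ⇒ UWtt   [U → U W]
UWtt ⇒ UWWtt   [U → U W]
UWWtt ⇒ UWWWtt   [U → U W]
UWWWtt ⇒ SUtWWWtt   [U → S U t]
SUtWWWtt ⇒ tUtWWWtt   [S → t]
tUtWWWtt ⇒ tvtWWWtt   [U → v]
tvtWWWtt ⇒ tvtvWWtt   [W → v]
tvtvWWtt ⇒ tvtvvWtt   [W → v]
tvtvvWtt ⇒ tvtvvvtt   [W → v]

S⇒Utt⇒UWtt⇒UWWtt⇒UWWWtt⇒SUtWWWtt⇒tUtWWWtt⇒tvtWWWtt⇒tvtvWWtt⇒tvtvvWtt⇒tvtvvvtt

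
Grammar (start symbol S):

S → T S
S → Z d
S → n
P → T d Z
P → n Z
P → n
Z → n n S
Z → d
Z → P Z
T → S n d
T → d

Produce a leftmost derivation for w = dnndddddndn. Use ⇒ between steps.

S⇒TS⇒SndS⇒ZdndS⇒PZdndS⇒TdZZdndS⇒SnddZZdndS⇒TSnddZZdndS⇒dSnddZZdndS⇒dnnddZZdndS⇒dnndddZdndS⇒dnndddddndS⇒dnndddddndn

S ⇒ TS   [S → T S]
TS ⇒ SndS   [T → S n d]
SndS ⇒ ZdndS   [S → Z d]
ZdndS ⇒ PZdndS   [Z → P Z]
PZdndS ⇒ TdZZdndS   [P → T d Z]
TdZZdndS ⇒ SnddZZdndS   [T → S n d]
SnddZZdndS ⇒ TSnddZZdndS   [S → T S]
TSnddZZdndS ⇒ dSnddZZdndS   [T → d]
dSnddZZdndS ⇒ dnnddZZdndS   [S → n]
dnnddZZdndS ⇒ dnndddZdndS   [Z → d]
dnndddZdndS ⇒ dnndddddndS   [Z → d]
dnndddddndS ⇒ dnndddddndn   [S → n]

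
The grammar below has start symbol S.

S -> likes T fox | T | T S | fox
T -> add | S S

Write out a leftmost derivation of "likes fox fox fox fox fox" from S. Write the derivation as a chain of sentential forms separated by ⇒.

S ⇒ likes T fox ⇒ likes S S fox ⇒ likes T S fox ⇒ likes S S S fox ⇒ likes T S S fox ⇒ likes S S S S fox ⇒ likes fox S S S fox ⇒ likes fox fox S S fox ⇒ likes fox fox fox S fox ⇒ likes fox fox fox fox fox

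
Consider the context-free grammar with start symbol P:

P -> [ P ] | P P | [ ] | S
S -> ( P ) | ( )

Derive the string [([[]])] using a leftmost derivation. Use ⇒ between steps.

P ⇒ [P]   [P -> [ P ]]
[P] ⇒ [S]   [P -> S]
[S] ⇒ [(P)]   [S -> ( P )]
[(P)] ⇒ [([P])]   [P -> [ P ]]
[([P])] ⇒ [([[]])]   [P -> [ ]]

P ⇒ [P] ⇒ [S] ⇒ [(P)] ⇒ [([P])] ⇒ [([[]])]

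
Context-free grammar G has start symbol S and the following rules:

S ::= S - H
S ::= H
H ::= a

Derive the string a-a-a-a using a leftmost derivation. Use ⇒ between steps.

S ⇒ S-H   [S ::= S - H]
S-H ⇒ S-H-H   [S ::= S - H]
S-H-H ⇒ S-H-H-H   [S ::= S - H]
S-H-H-H ⇒ H-H-H-H   [S ::= H]
H-H-H-H ⇒ a-H-H-H   [H ::= a]
a-H-H-H ⇒ a-a-H-H   [H ::= a]
a-a-H-H ⇒ a-a-a-H   [H ::= a]
a-a-a-H ⇒ a-a-a-a   [H ::= a]

S⇒S-H⇒S-H-H⇒S-H-H-H⇒H-H-H-H⇒a-H-H-H⇒a-a-H-H⇒a-a-a-H⇒a-a-a-a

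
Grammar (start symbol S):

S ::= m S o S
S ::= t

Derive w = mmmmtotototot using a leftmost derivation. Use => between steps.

S => mSoS => mmSoSoS => mmmSoSoSoS => mmmmSoSoSoSoS => mmmmtoSoSoSoS => mmmmtotoSoSoS => mmmmtototoSoS => mmmmtotototoS => mmmmtotototot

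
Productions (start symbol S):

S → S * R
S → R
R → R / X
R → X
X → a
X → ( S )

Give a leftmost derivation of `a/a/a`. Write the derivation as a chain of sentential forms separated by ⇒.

S ⇒ R ⇒ R/X ⇒ R/X/X ⇒ X/X/X ⇒ a/X/X ⇒ a/a/X ⇒ a/a/a

S ⇒ R   [S → R]
R ⇒ R/X   [R → R / X]
R/X ⇒ R/X/X   [R → R / X]
R/X/X ⇒ X/X/X   [R → X]
X/X/X ⇒ a/X/X   [X → a]
a/X/X ⇒ a/a/X   [X → a]
a/a/X ⇒ a/a/a   [X → a]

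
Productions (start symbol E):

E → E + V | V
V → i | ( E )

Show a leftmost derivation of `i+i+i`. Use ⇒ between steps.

E⇒E+V⇒E+V+V⇒V+V+V⇒i+V+V⇒i+i+V⇒i+i+i

E ⇒ E+V   [E → E + V]
E+V ⇒ E+V+V   [E → E + V]
E+V+V ⇒ V+V+V   [E → V]
V+V+V ⇒ i+V+V   [V → i]
i+V+V ⇒ i+i+V   [V → i]
i+i+V ⇒ i+i+i   [V → i]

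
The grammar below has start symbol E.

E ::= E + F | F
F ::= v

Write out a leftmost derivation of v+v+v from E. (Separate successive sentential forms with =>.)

E => E+F => E+F+F => F+F+F => v+F+F => v+v+F => v+v+v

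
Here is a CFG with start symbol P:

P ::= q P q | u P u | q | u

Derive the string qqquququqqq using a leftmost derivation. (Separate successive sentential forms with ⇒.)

P ⇒ qPq ⇒ qqPqq ⇒ qqqPqqq ⇒ qqquPuqqq ⇒ qqquqPquqqq ⇒ qqquququqqq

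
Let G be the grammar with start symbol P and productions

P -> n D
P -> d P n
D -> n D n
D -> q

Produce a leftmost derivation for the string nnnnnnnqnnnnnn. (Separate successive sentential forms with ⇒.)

P ⇒ nD   [P -> n D]
nD ⇒ nnDn   [D -> n D n]
nnDn ⇒ nnnDnn   [D -> n D n]
nnnDnn ⇒ nnnnDnnn   [D -> n D n]
nnnnDnnn ⇒ nnnnnDnnnn   [D -> n D n]
nnnnnDnnnn ⇒ nnnnnnDnnnnn   [D -> n D n]
nnnnnnDnnnnn ⇒ nnnnnnnDnnnnnn   [D -> n D n]
nnnnnnnDnnnnnn ⇒ nnnnnnnqnnnnnn   [D -> q]

P ⇒ nD ⇒ nnDn ⇒ nnnDnn ⇒ nnnnDnnn ⇒ nnnnnDnnnn ⇒ nnnnnnDnnnnn ⇒ nnnnnnnDnnnnnn ⇒ nnnnnnnqnnnnnn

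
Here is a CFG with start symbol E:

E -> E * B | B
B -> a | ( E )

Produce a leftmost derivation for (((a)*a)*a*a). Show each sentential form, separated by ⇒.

E ⇒ B   [E -> B]
B ⇒ (E)   [B -> ( E )]
(E) ⇒ (E*B)   [E -> E * B]
(E*B) ⇒ (E*B*B)   [E -> E * B]
(E*B*B) ⇒ (B*B*B)   [E -> B]
(B*B*B) ⇒ ((E)*B*B)   [B -> ( E )]
((E)*B*B) ⇒ ((E*B)*B*B)   [E -> E * B]
((E*B)*B*B) ⇒ ((B*B)*B*B)   [E -> B]
((B*B)*B*B) ⇒ (((E)*B)*B*B)   [B -> ( E )]
(((E)*B)*B*B) ⇒ (((B)*B)*B*B)   [E -> B]
(((B)*B)*B*B) ⇒ (((a)*B)*B*B)   [B -> a]
(((a)*B)*B*B) ⇒ (((a)*a)*B*B)   [B -> a]
(((a)*a)*B*B) ⇒ (((a)*a)*a*B)   [B -> a]
(((a)*a)*a*B) ⇒ (((a)*a)*a*a)   [B -> a]

E ⇒ B ⇒ (E) ⇒ (E*B) ⇒ (E*B*B) ⇒ (B*B*B) ⇒ ((E)*B*B) ⇒ ((E*B)*B*B) ⇒ ((B*B)*B*B) ⇒ (((E)*B)*B*B) ⇒ (((B)*B)*B*B) ⇒ (((a)*B)*B*B) ⇒ (((a)*a)*B*B) ⇒ (((a)*a)*a*B) ⇒ (((a)*a)*a*a)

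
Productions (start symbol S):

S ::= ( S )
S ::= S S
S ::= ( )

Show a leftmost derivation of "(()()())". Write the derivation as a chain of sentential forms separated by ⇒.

S ⇒ (S) ⇒ (SS) ⇒ (()S) ⇒ (()SS) ⇒ (()()S) ⇒ (()()())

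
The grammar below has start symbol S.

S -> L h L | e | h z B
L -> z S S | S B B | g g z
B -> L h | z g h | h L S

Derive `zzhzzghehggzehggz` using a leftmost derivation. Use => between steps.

S => LhL => zSShL => zLhLShL => zzSShLShL => zzhzBShLShL => zzhzzghShLShL => zzhzzghehLShL => zzhzzghehggzShL => zzhzzghehggzehL => zzhzzghehggzehggz

S => LhL   [S -> L h L]
LhL => zSShL   [L -> z S S]
zSShL => zLhLShL   [S -> L h L]
zLhLShL => zzSShLShL   [L -> z S S]
zzSShLShL => zzhzBShLShL   [S -> h z B]
zzhzBShLShL => zzhzzghShLShL   [B -> z g h]
zzhzzghShLShL => zzhzzghehLShL   [S -> e]
zzhzzghehLShL => zzhzzghehggzShL   [L -> g g z]
zzhzzghehggzShL => zzhzzghehggzehL   [S -> e]
zzhzzghehggzehL => zzhzzghehggzehggz   [L -> g g z]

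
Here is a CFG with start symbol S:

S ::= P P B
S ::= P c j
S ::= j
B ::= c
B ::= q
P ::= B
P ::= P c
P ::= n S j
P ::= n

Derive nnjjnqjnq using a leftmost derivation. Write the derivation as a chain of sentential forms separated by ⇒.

S ⇒ PPB   [S ::= P P B]
PPB ⇒ nSjPB   [P ::= n S j]
nSjPB ⇒ nPPBjPB   [S ::= P P B]
nPPBjPB ⇒ nnSjPBjPB   [P ::= n S j]
nnSjPBjPB ⇒ nnjjPBjPB   [S ::= j]
nnjjPBjPB ⇒ nnjjnBjPB   [P ::= n]
nnjjnBjPB ⇒ nnjjnqjPB   [B ::= q]
nnjjnqjPB ⇒ nnjjnqjnB   [P ::= n]
nnjjnqjnB ⇒ nnjjnqjnq   [B ::= q]

S ⇒ PPB ⇒ nSjPB ⇒ nPPBjPB ⇒ nnSjPBjPB ⇒ nnjjPBjPB ⇒ nnjjnBjPB ⇒ nnjjnqjPB ⇒ nnjjnqjnB ⇒ nnjjnqjnq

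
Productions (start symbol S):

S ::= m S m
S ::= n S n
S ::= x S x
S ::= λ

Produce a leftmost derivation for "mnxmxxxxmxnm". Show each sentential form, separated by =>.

S => mSm => mnSnm => mnxSxnm => mnxmSmxnm => mnxmxSxmxnm => mnxmxxSxxmxnm => mnxmxxxxmxnm

S => mSm   [S ::= m S m]
mSm => mnSnm   [S ::= n S n]
mnSnm => mnxSxnm   [S ::= x S x]
mnxSxnm => mnxmSmxnm   [S ::= m S m]
mnxmSmxnm => mnxmxSxmxnm   [S ::= x S x]
mnxmxSxmxnm => mnxmxxSxxmxnm   [S ::= x S x]
mnxmxxSxxmxnm => mnxmxxxxmxnm   [S ::= λ]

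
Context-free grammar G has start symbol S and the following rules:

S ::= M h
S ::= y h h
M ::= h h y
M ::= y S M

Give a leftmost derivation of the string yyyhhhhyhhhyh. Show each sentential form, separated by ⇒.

S⇒Mh⇒ySMh⇒yMhMh⇒yySMhMh⇒yyyhhMhMh⇒yyyhhhhyhMh⇒yyyhhhhyhhhyh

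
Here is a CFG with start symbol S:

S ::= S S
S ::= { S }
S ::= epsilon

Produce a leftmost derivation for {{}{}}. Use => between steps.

S => SS => {S}S => {SS}S => {{S}S}S => {{}S}S => {{}SS}S => {{}SSS}S => {{}{S}SS}S => {{}{}SS}S => {{}{}S}S => {{}{}}S => {{}{}}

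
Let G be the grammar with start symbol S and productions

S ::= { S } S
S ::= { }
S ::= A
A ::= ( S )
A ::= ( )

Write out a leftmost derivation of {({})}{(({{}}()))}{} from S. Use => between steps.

S=>{S}S=>{A}S=>{(S)}S=>{({})}S=>{({})}{S}S=>{({})}{A}S=>{({})}{(S)}S=>{({})}{(A)}S=>{({})}{((S))}S=>{({})}{(({S}S))}S=>{({})}{(({{}}S))}S=>{({})}{(({{}}A))}S=>{({})}{(({{}}()))}S=>{({})}{(({{}}()))}{}

S => {S}S   [S ::= { S } S]
{S}S => {A}S   [S ::= A]
{A}S => {(S)}S   [A ::= ( S )]
{(S)}S => {({})}S   [S ::= { }]
{({})}S => {({})}{S}S   [S ::= { S } S]
{({})}{S}S => {({})}{A}S   [S ::= A]
{({})}{A}S => {({})}{(S)}S   [A ::= ( S )]
{({})}{(S)}S => {({})}{(A)}S   [S ::= A]
{({})}{(A)}S => {({})}{((S))}S   [A ::= ( S )]
{({})}{((S))}S => {({})}{(({S}S))}S   [S ::= { S } S]
{({})}{(({S}S))}S => {({})}{(({{}}S))}S   [S ::= { }]
{({})}{(({{}}S))}S => {({})}{(({{}}A))}S   [S ::= A]
{({})}{(({{}}A))}S => {({})}{(({{}}()))}S   [A ::= ( )]
{({})}{(({{}}()))}S => {({})}{(({{}}()))}{}   [S ::= { }]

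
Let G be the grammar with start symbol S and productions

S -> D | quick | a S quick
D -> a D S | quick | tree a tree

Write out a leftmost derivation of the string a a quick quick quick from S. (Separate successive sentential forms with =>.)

S => a S quick => a a S quick quick => a a quick quick quick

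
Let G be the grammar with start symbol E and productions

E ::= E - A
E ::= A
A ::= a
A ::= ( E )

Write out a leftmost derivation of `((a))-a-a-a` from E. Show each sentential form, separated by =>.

E=>E-A=>E-A-A=>E-A-A-A=>A-A-A-A=>(E)-A-A-A=>(A)-A-A-A=>((E))-A-A-A=>((A))-A-A-A=>((a))-A-A-A=>((a))-a-A-A=>((a))-a-a-A=>((a))-a-a-a

E => E-A   [E ::= E - A]
E-A => E-A-A   [E ::= E - A]
E-A-A => E-A-A-A   [E ::= E - A]
E-A-A-A => A-A-A-A   [E ::= A]
A-A-A-A => (E)-A-A-A   [A ::= ( E )]
(E)-A-A-A => (A)-A-A-A   [E ::= A]
(A)-A-A-A => ((E))-A-A-A   [A ::= ( E )]
((E))-A-A-A => ((A))-A-A-A   [E ::= A]
((A))-A-A-A => ((a))-A-A-A   [A ::= a]
((a))-A-A-A => ((a))-a-A-A   [A ::= a]
((a))-a-A-A => ((a))-a-a-A   [A ::= a]
((a))-a-a-A => ((a))-a-a-a   [A ::= a]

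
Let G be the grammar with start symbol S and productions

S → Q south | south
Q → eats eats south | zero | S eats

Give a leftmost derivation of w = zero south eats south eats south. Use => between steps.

S => Q south   [S → Q south]
Q south => S eats south   [Q → S eats]
S eats south => Q south eats south   [S → Q south]
Q south eats south => S eats south eats south   [Q → S eats]
S eats south eats south => Q south eats south eats south   [S → Q south]
Q south eats south eats south => zero south eats south eats south   [Q → zero]

S => Q south => S eats south => Q south eats south => S eats south eats south => Q south eats south eats south => zero south eats south eats south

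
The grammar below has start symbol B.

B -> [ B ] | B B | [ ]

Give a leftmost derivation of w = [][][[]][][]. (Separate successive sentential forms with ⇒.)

B ⇒ BB   [B -> B B]
BB ⇒ BBB   [B -> B B]
BBB ⇒ []BB   [B -> [ ]]
[]BB ⇒ []BBB   [B -> B B]
[]BBB ⇒ []BBBB   [B -> B B]
[]BBBB ⇒ [][]BBB   [B -> [ ]]
[][]BBB ⇒ [][][B]BB   [B -> [ B ]]
[][][B]BB ⇒ [][][[]]BB   [B -> [ ]]
[][][[]]BB ⇒ [][][[]][]B   [B -> [ ]]
[][][[]][]B ⇒ [][][[]][][]   [B -> [ ]]

B ⇒ BB ⇒ BBB ⇒ []BB ⇒ []BBB ⇒ []BBBB ⇒ [][]BBB ⇒ [][][B]BB ⇒ [][][[]]BB ⇒ [][][[]][]B ⇒ [][][[]][][]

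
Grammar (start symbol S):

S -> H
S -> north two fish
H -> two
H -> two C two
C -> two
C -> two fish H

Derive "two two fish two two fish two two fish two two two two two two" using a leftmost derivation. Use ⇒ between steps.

S ⇒ H   [S -> H]
H ⇒ two C two   [H -> two C two]
two C two ⇒ two two fish H two   [C -> two fish H]
two two fish H two ⇒ two two fish two C two two   [H -> two C two]
two two fish two C two two ⇒ two two fish two two fish H two two   [C -> two fish H]
two two fish two two fish H two two ⇒ two two fish two two fish two C two two two   [H -> two C two]
two two fish two two fish two C two two two ⇒ two two fish two two fish two two fish H two two two   [C -> two fish H]
two two fish two two fish two two fish H two two two ⇒ two two fish two two fish two two fish two C two two two two   [H -> two C two]
two two fish two two fish two two fish two C two two two two ⇒ two two fish two two fish two two fish two two two two two two   [C -> two]

S ⇒ H ⇒ two C two ⇒ two two fish H two ⇒ two two fish two C two two ⇒ two two fish two two fish H two two ⇒ two two fish two two fish two C two two two ⇒ two two fish two two fish two two fish H two two two ⇒ two two fish two two fish two two fish two C two two two two ⇒ two two fish two two fish two two fish two two two two two two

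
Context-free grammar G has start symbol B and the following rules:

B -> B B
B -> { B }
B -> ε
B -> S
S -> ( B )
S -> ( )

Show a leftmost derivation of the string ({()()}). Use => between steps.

B => S => (B) => ({B}) => ({BB}) => ({SB}) => ({()B}) => ({()BB}) => ({()SB}) => ({()()B}) => ({()()})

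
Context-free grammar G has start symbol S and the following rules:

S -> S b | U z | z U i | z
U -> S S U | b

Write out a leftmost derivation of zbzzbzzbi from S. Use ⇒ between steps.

S ⇒ zUi ⇒ zSSUi ⇒ zUzSUi ⇒ zSSUzSUi ⇒ zUzSUzSUi ⇒ zbzSUzSUi ⇒ zbzzUzSUi ⇒ zbzzbzSUi ⇒ zbzzbzzUi ⇒ zbzzbzzbi

S ⇒ zUi   [S -> z U i]
zUi ⇒ zSSUi   [U -> S S U]
zSSUi ⇒ zUzSUi   [S -> U z]
zUzSUi ⇒ zSSUzSUi   [U -> S S U]
zSSUzSUi ⇒ zUzSUzSUi   [S -> U z]
zUzSUzSUi ⇒ zbzSUzSUi   [U -> b]
zbzSUzSUi ⇒ zbzzUzSUi   [S -> z]
zbzzUzSUi ⇒ zbzzbzSUi   [U -> b]
zbzzbzSUi ⇒ zbzzbzzUi   [S -> z]
zbzzbzzUi ⇒ zbzzbzzbi   [U -> b]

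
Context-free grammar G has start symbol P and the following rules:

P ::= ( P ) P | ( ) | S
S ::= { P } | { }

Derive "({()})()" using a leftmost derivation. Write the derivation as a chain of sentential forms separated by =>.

P => (P)P   [P ::= ( P ) P]
(P)P => (S)P   [P ::= S]
(S)P => ({P})P   [S ::= { P }]
({P})P => ({()})P   [P ::= ( )]
({()})P => ({()})()   [P ::= ( )]

P=>(P)P=>(S)P=>({P})P=>({()})P=>({()})()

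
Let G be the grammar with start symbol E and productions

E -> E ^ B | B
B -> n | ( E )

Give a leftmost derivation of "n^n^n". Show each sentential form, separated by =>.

E=>E^B=>E^B^B=>B^B^B=>n^B^B=>n^n^B=>n^n^n

E => E^B   [E -> E ^ B]
E^B => E^B^B   [E -> E ^ B]
E^B^B => B^B^B   [E -> B]
B^B^B => n^B^B   [B -> n]
n^B^B => n^n^B   [B -> n]
n^n^B => n^n^n   [B -> n]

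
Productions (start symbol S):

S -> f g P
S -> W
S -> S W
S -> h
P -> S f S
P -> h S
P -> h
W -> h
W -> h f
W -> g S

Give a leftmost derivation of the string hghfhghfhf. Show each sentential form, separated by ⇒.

S⇒SW⇒SWW⇒SWWW⇒hWWW⇒hgSWW⇒hgWWW⇒hghfWW⇒hghfhW⇒hghfhgS⇒hghfhgSW⇒hghfhgWW⇒hghfhghfW⇒hghfhghfhf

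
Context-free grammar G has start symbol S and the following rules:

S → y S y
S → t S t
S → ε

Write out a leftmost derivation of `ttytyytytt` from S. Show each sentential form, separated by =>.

S => tSt => ttStt => ttySytt => ttytStytt => ttytySytytt => ttytyytytt

S => tSt   [S → t S t]
tSt => ttStt   [S → t S t]
ttStt => ttySytt   [S → y S y]
ttySytt => ttytStytt   [S → t S t]
ttytStytt => ttytySytytt   [S → y S y]
ttytySytytt => ttytyytytt   [S → ε]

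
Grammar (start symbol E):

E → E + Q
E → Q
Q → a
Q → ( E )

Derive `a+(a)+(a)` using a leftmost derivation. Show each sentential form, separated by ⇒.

E ⇒ E+Q ⇒ E+Q+Q ⇒ Q+Q+Q ⇒ a+Q+Q ⇒ a+(E)+Q ⇒ a+(Q)+Q ⇒ a+(a)+Q ⇒ a+(a)+(E) ⇒ a+(a)+(Q) ⇒ a+(a)+(a)

E ⇒ E+Q   [E → E + Q]
E+Q ⇒ E+Q+Q   [E → E + Q]
E+Q+Q ⇒ Q+Q+Q   [E → Q]
Q+Q+Q ⇒ a+Q+Q   [Q → a]
a+Q+Q ⇒ a+(E)+Q   [Q → ( E )]
a+(E)+Q ⇒ a+(Q)+Q   [E → Q]
a+(Q)+Q ⇒ a+(a)+Q   [Q → a]
a+(a)+Q ⇒ a+(a)+(E)   [Q → ( E )]
a+(a)+(E) ⇒ a+(a)+(Q)   [E → Q]
a+(a)+(Q) ⇒ a+(a)+(a)   [Q → a]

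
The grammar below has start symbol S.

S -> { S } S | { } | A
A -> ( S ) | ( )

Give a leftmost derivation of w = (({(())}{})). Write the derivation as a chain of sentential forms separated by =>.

S=>A=>(S)=>(A)=>((S))=>(({S}S))=>(({A}S))=>(({(S)}S))=>(({(A)}S))=>(({(())}S))=>(({(())}{}))

S => A   [S -> A]
A => (S)   [A -> ( S )]
(S) => (A)   [S -> A]
(A) => ((S))   [A -> ( S )]
((S)) => (({S}S))   [S -> { S } S]
(({S}S)) => (({A}S))   [S -> A]
(({A}S)) => (({(S)}S))   [A -> ( S )]
(({(S)}S)) => (({(A)}S))   [S -> A]
(({(A)}S)) => (({(())}S))   [A -> ( )]
(({(())}S)) => (({(())}{}))   [S -> { }]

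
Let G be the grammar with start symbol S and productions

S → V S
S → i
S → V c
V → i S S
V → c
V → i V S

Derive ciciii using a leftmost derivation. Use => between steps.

S => VS => cS => cVS => ciSSS => ciVSSS => cicSSS => ciciSS => ciciiS => ciciii

S => VS   [S → V S]
VS => cS   [V → c]
cS => cVS   [S → V S]
cVS => ciSSS   [V → i S S]
ciSSS => ciVSSS   [S → V S]
ciVSSS => cicSSS   [V → c]
cicSSS => ciciSS   [S → i]
ciciSS => ciciiS   [S → i]
ciciiS => ciciii   [S → i]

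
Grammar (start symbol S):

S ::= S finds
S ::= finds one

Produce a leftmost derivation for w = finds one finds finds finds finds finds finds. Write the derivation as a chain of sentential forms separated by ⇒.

S ⇒ S finds ⇒ S finds finds ⇒ S finds finds finds ⇒ S finds finds finds finds ⇒ S finds finds finds finds finds ⇒ S finds finds finds finds finds finds ⇒ finds one finds finds finds finds finds finds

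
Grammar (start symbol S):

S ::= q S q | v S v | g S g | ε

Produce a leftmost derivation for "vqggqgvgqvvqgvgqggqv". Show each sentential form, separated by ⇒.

S ⇒ vSv   [S ::= v S v]
vSv ⇒ vqSqv   [S ::= q S q]
vqSqv ⇒ vqgSgqv   [S ::= g S g]
vqgSgqv ⇒ vqggSggqv   [S ::= g S g]
vqggSggqv ⇒ vqggqSqggqv   [S ::= q S q]
vqggqSqggqv ⇒ vqggqgSgqggqv   [S ::= g S g]
vqggqgSgqggqv ⇒ vqggqgvSvgqggqv   [S ::= v S v]
vqggqgvSvgqggqv ⇒ vqggqgvgSgvgqggqv   [S ::= g S g]
vqggqgvgSgvgqggqv ⇒ vqggqgvgqSqgvgqggqv   [S ::= q S q]
vqggqgvgqSqgvgqggqv ⇒ vqggqgvgqvSvqgvgqggqv   [S ::= v S v]
vqggqgvgqvSvqgvgqggqv ⇒ vqggqgvgqvvqgvgqggqv   [S ::= ε]

S ⇒ vSv ⇒ vqSqv ⇒ vqgSgqv ⇒ vqggSggqv ⇒ vqggqSqggqv ⇒ vqggqgSgqggqv ⇒ vqggqgvSvgqggqv ⇒ vqggqgvgSgvgqggqv ⇒ vqggqgvgqSqgvgqggqv ⇒ vqggqgvgqvSvqgvgqggqv ⇒ vqggqgvgqvvqgvgqggqv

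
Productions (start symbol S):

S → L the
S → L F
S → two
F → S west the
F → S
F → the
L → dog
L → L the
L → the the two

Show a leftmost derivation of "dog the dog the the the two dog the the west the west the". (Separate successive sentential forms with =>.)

S => L F => L the F => dog the F => dog the S west the => dog the L F west the => dog the L the F west the => dog the dog the F west the => dog the dog the S west the west the => dog the dog the L F west the west the => dog the dog the the the two F west the west the => dog the dog the the the two S west the west the => dog the dog the the the two L the west the west the => dog the dog the the the two L the the west the west the => dog the dog the the the two dog the the west the west the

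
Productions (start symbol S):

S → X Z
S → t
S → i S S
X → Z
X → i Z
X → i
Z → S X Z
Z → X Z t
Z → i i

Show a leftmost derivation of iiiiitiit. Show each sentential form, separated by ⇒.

S ⇒ iSS   [S → i S S]
iSS ⇒ iXZS   [S → X Z]
iXZS ⇒ iZZS   [X → Z]
iZZS ⇒ iXZtZS   [Z → X Z t]
iXZtZS ⇒ iZZtZS   [X → Z]
iZZtZS ⇒ iiiZtZS   [Z → i i]
iiiZtZS ⇒ iiiiitZS   [Z → i i]
iiiiitZS ⇒ iiiiitiiS   [Z → i i]
iiiiitiiS ⇒ iiiiitiit   [S → t]

S⇒iSS⇒iXZS⇒iZZS⇒iXZtZS⇒iZZtZS⇒iiiZtZS⇒iiiiitZS⇒iiiiitiiS⇒iiiiitiit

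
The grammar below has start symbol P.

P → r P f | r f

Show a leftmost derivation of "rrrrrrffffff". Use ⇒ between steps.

P ⇒ rPf   [P → r P f]
rPf ⇒ rrPff   [P → r P f]
rrPff ⇒ rrrPfff   [P → r P f]
rrrPfff ⇒ rrrrPffff   [P → r P f]
rrrrPffff ⇒ rrrrrPfffff   [P → r P f]
rrrrrPfffff ⇒ rrrrrrffffff   [P → r f]

P⇒rPf⇒rrPff⇒rrrPfff⇒rrrrPffff⇒rrrrrPfffff⇒rrrrrrffffff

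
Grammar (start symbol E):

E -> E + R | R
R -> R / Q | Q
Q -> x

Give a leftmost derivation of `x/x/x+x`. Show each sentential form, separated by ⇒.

E⇒E+R⇒R+R⇒R/Q+R⇒R/Q/Q+R⇒Q/Q/Q+R⇒x/Q/Q+R⇒x/x/Q+R⇒x/x/x+R⇒x/x/x+Q⇒x/x/x+x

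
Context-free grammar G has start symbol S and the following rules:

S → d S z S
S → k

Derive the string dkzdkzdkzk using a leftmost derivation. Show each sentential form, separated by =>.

S=>dSzS=>dkzS=>dkzdSzS=>dkzdkzS=>dkzdkzdSzS=>dkzdkzdkzS=>dkzdkzdkzk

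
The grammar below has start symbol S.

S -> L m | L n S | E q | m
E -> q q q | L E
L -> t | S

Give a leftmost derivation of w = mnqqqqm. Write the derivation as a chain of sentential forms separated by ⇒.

S⇒Lm⇒Sm⇒LnSm⇒SnSm⇒mnSm⇒mnEqm⇒mnqqqqm

S ⇒ Lm   [S -> L m]
Lm ⇒ Sm   [L -> S]
Sm ⇒ LnSm   [S -> L n S]
LnSm ⇒ SnSm   [L -> S]
SnSm ⇒ mnSm   [S -> m]
mnSm ⇒ mnEqm   [S -> E q]
mnEqm ⇒ mnqqqqm   [E -> q q q]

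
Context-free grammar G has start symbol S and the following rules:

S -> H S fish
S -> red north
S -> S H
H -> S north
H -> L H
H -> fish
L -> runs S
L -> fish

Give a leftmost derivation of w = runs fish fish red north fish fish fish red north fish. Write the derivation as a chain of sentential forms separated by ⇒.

S ⇒ H S fish ⇒ L H S fish ⇒ runs S H S fish ⇒ runs S H H S fish ⇒ runs H S fish H H S fish ⇒ runs L H S fish H H S fish ⇒ runs fish H S fish H H S fish ⇒ runs fish fish S fish H H S fish ⇒ runs fish fish red north fish H H S fish ⇒ runs fish fish red north fish fish H S fish ⇒ runs fish fish red north fish fish fish S fish ⇒ runs fish fish red north fish fish fish red north fish

S ⇒ H S fish   [S -> H S fish]
H S fish ⇒ L H S fish   [H -> L H]
L H S fish ⇒ runs S H S fish   [L -> runs S]
runs S H S fish ⇒ runs S H H S fish   [S -> S H]
runs S H H S fish ⇒ runs H S fish H H S fish   [S -> H S fish]
runs H S fish H H S fish ⇒ runs L H S fish H H S fish   [H -> L H]
runs L H S fish H H S fish ⇒ runs fish H S fish H H S fish   [L -> fish]
runs fish H S fish H H S fish ⇒ runs fish fish S fish H H S fish   [H -> fish]
runs fish fish S fish H H S fish ⇒ runs fish fish red north fish H H S fish   [S -> red north]
runs fish fish red north fish H H S fish ⇒ runs fish fish red north fish fish H S fish   [H -> fish]
runs fish fish red north fish fish H S fish ⇒ runs fish fish red north fish fish fish S fish   [H -> fish]
runs fish fish red north fish fish fish S fish ⇒ runs fish fish red north fish fish fish red north fish   [S -> red north]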